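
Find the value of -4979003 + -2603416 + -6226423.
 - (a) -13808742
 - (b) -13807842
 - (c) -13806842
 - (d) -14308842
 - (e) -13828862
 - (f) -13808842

First: -4979003 + -2603416 = -7582419
Then: -7582419 + -6226423 = -13808842
f) -13808842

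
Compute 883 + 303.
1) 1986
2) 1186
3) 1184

883 + 303 = 1186
2) 1186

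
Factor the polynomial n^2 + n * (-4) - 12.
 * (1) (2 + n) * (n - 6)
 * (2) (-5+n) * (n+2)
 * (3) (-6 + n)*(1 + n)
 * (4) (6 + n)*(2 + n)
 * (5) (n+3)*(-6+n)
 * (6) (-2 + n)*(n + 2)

We need to factor n^2 + n * (-4) - 12.
The factored form is (2 + n) * (n - 6).
1) (2 + n) * (n - 6)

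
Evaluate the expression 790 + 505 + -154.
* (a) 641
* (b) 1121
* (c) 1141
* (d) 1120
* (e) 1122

First: 790 + 505 = 1295
Then: 1295 + -154 = 1141
c) 1141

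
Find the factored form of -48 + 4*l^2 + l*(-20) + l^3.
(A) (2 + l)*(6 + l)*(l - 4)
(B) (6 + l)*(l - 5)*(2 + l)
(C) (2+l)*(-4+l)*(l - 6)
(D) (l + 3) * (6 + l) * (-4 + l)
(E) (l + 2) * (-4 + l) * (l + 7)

We need to factor -48 + 4*l^2 + l*(-20) + l^3.
The factored form is (2 + l)*(6 + l)*(l - 4).
A) (2 + l)*(6 + l)*(l - 4)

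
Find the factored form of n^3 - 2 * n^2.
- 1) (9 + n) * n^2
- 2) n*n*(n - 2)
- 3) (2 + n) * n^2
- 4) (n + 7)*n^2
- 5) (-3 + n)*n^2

We need to factor n^3 - 2 * n^2.
The factored form is n*n*(n - 2).
2) n*n*(n - 2)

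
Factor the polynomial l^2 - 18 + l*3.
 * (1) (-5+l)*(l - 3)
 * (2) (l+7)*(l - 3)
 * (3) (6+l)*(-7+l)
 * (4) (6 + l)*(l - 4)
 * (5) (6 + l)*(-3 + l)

We need to factor l^2 - 18 + l*3.
The factored form is (6 + l)*(-3 + l).
5) (6 + l)*(-3 + l)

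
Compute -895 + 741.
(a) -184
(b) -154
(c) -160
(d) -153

-895 + 741 = -154
b) -154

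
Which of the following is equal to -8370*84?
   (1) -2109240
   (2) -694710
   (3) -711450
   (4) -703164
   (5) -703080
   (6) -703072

-8370 * 84 = -703080
5) -703080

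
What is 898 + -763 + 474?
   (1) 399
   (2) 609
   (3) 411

First: 898 + -763 = 135
Then: 135 + 474 = 609
2) 609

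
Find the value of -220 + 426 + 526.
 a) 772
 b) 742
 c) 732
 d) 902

First: -220 + 426 = 206
Then: 206 + 526 = 732
c) 732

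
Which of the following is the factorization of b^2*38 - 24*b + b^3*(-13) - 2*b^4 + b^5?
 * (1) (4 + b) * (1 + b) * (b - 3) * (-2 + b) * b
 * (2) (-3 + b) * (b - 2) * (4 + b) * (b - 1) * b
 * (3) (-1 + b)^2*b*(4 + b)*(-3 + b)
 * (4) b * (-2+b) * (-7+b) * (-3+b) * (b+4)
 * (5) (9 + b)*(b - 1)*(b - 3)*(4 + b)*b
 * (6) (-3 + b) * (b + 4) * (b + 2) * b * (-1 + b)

We need to factor b^2*38 - 24*b + b^3*(-13) - 2*b^4 + b^5.
The factored form is (-3 + b) * (b - 2) * (4 + b) * (b - 1) * b.
2) (-3 + b) * (b - 2) * (4 + b) * (b - 1) * b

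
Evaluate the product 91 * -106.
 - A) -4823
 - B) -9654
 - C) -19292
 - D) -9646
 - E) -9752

91 * -106 = -9646
D) -9646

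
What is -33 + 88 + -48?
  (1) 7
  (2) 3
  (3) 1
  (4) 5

First: -33 + 88 = 55
Then: 55 + -48 = 7
1) 7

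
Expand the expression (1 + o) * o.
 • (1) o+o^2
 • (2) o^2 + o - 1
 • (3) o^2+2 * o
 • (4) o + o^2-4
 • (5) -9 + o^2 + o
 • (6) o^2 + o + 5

Expanding (1 + o) * o:
= o+o^2
1) o+o^2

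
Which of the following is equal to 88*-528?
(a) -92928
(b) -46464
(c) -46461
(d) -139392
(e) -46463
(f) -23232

88 * -528 = -46464
b) -46464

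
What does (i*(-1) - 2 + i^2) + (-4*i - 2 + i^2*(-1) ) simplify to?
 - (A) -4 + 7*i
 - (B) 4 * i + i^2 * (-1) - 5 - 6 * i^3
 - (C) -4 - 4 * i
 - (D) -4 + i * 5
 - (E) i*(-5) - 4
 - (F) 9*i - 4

Adding the polynomials and combining like terms:
(i*(-1) - 2 + i^2) + (-4*i - 2 + i^2*(-1))
= i*(-5) - 4
E) i*(-5) - 4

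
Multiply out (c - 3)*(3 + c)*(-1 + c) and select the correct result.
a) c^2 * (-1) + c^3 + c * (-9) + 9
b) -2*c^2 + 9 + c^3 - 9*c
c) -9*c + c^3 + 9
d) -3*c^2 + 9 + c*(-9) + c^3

Expanding (c - 3)*(3 + c)*(-1 + c):
= c^2 * (-1) + c^3 + c * (-9) + 9
a) c^2 * (-1) + c^3 + c * (-9) + 9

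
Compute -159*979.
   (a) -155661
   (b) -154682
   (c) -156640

-159 * 979 = -155661
a) -155661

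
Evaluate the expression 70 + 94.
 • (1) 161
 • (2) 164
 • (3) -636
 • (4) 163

70 + 94 = 164
2) 164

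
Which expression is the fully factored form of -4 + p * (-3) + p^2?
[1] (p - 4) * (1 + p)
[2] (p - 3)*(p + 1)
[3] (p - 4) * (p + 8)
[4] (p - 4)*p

We need to factor -4 + p * (-3) + p^2.
The factored form is (p - 4) * (1 + p).
1) (p - 4) * (1 + p)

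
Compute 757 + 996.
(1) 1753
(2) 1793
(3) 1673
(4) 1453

757 + 996 = 1753
1) 1753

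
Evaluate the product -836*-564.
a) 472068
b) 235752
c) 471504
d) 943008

-836 * -564 = 471504
c) 471504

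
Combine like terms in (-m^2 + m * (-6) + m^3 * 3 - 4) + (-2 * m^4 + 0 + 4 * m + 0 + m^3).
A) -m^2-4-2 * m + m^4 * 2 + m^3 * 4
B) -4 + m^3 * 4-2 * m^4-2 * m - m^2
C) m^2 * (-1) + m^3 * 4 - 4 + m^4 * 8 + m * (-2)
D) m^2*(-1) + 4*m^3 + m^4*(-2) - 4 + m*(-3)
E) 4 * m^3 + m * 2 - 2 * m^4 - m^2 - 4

Adding the polynomials and combining like terms:
(-m^2 + m*(-6) + m^3*3 - 4) + (-2*m^4 + 0 + 4*m + 0 + m^3)
= -4 + m^3 * 4-2 * m^4-2 * m - m^2
B) -4 + m^3 * 4-2 * m^4-2 * m - m^2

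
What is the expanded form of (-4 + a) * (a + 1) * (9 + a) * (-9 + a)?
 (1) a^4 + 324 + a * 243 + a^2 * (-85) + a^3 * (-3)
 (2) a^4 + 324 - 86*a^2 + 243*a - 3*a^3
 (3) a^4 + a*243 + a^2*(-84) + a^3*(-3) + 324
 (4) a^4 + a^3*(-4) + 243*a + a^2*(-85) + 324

Expanding (-4 + a) * (a + 1) * (9 + a) * (-9 + a):
= a^4 + 324 + a * 243 + a^2 * (-85) + a^3 * (-3)
1) a^4 + 324 + a * 243 + a^2 * (-85) + a^3 * (-3)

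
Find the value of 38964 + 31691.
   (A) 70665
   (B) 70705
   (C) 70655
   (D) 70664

38964 + 31691 = 70655
C) 70655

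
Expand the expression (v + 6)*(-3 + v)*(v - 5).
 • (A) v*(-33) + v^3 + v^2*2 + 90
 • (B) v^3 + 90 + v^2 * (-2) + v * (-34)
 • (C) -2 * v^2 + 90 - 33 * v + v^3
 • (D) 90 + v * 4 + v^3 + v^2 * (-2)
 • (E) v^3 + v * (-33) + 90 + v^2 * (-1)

Expanding (v + 6)*(-3 + v)*(v - 5):
= -2 * v^2 + 90 - 33 * v + v^3
C) -2 * v^2 + 90 - 33 * v + v^3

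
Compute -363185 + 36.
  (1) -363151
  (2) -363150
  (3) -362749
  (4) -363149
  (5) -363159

-363185 + 36 = -363149
4) -363149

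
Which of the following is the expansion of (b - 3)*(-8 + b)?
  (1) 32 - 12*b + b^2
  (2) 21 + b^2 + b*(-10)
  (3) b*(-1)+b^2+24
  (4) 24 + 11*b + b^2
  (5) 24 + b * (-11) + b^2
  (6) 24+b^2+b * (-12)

Expanding (b - 3)*(-8 + b):
= 24 + b * (-11) + b^2
5) 24 + b * (-11) + b^2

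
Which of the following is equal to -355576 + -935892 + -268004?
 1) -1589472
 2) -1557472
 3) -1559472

First: -355576 + -935892 = -1291468
Then: -1291468 + -268004 = -1559472
3) -1559472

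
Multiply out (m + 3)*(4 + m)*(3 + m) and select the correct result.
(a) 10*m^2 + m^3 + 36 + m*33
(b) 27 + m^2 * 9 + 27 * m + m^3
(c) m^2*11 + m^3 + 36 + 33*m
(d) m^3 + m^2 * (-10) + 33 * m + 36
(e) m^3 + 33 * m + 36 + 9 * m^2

Expanding (m + 3)*(4 + m)*(3 + m):
= 10*m^2 + m^3 + 36 + m*33
a) 10*m^2 + m^3 + 36 + m*33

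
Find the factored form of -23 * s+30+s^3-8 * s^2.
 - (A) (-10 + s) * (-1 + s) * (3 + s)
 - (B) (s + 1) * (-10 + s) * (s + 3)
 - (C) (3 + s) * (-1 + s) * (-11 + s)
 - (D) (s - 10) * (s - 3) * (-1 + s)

We need to factor -23 * s+30+s^3-8 * s^2.
The factored form is (-10 + s) * (-1 + s) * (3 + s).
A) (-10 + s) * (-1 + s) * (3 + s)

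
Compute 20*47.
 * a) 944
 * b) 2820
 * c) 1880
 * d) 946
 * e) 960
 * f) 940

20 * 47 = 940
f) 940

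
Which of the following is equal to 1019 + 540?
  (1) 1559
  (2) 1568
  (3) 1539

1019 + 540 = 1559
1) 1559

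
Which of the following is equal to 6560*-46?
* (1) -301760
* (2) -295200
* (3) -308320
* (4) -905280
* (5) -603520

6560 * -46 = -301760
1) -301760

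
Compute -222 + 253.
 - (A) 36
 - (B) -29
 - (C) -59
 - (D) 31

-222 + 253 = 31
D) 31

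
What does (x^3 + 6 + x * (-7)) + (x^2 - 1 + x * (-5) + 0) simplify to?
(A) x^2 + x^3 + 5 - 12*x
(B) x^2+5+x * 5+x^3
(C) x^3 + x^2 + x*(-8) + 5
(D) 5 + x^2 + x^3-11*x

Adding the polynomials and combining like terms:
(x^3 + 6 + x*(-7)) + (x^2 - 1 + x*(-5) + 0)
= x^2 + x^3 + 5 - 12*x
A) x^2 + x^3 + 5 - 12*x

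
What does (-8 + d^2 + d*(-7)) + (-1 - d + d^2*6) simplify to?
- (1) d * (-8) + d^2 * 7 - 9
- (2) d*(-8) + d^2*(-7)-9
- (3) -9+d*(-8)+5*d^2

Adding the polynomials and combining like terms:
(-8 + d^2 + d*(-7)) + (-1 - d + d^2*6)
= d * (-8) + d^2 * 7 - 9
1) d * (-8) + d^2 * 7 - 9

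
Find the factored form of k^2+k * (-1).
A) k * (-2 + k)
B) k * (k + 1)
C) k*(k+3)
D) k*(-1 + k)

We need to factor k^2+k * (-1).
The factored form is k*(-1 + k).
D) k*(-1 + k)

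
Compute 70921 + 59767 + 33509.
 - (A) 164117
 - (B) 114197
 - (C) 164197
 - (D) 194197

First: 70921 + 59767 = 130688
Then: 130688 + 33509 = 164197
C) 164197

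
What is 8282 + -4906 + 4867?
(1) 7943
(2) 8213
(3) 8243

First: 8282 + -4906 = 3376
Then: 3376 + 4867 = 8243
3) 8243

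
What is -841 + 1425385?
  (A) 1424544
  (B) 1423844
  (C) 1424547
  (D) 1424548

-841 + 1425385 = 1424544
A) 1424544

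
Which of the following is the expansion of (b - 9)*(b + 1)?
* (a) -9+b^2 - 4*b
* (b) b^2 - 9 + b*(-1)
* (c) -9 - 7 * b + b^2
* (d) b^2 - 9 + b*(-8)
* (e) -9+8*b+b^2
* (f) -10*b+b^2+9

Expanding (b - 9)*(b + 1):
= b^2 - 9 + b*(-8)
d) b^2 - 9 + b*(-8)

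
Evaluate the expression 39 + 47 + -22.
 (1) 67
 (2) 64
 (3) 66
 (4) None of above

First: 39 + 47 = 86
Then: 86 + -22 = 64
2) 64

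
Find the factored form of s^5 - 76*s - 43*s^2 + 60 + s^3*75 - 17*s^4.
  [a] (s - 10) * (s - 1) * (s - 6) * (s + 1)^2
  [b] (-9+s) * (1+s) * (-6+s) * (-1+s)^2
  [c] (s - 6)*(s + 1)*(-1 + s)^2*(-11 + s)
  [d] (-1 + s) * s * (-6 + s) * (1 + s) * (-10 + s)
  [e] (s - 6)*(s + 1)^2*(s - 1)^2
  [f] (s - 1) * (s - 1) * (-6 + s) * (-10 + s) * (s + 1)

We need to factor s^5 - 76*s - 43*s^2 + 60 + s^3*75 - 17*s^4.
The factored form is (s - 1) * (s - 1) * (-6 + s) * (-10 + s) * (s + 1).
f) (s - 1) * (s - 1) * (-6 + s) * (-10 + s) * (s + 1)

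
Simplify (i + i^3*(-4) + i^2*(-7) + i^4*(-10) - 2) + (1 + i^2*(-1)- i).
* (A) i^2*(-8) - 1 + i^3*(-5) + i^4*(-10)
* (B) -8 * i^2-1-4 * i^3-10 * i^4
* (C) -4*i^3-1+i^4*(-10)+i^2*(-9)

Adding the polynomials and combining like terms:
(i + i^3*(-4) + i^2*(-7) + i^4*(-10) - 2) + (1 + i^2*(-1) - i)
= -8 * i^2-1-4 * i^3-10 * i^4
B) -8 * i^2-1-4 * i^3-10 * i^4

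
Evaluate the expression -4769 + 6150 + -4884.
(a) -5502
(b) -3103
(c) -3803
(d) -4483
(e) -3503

First: -4769 + 6150 = 1381
Then: 1381 + -4884 = -3503
e) -3503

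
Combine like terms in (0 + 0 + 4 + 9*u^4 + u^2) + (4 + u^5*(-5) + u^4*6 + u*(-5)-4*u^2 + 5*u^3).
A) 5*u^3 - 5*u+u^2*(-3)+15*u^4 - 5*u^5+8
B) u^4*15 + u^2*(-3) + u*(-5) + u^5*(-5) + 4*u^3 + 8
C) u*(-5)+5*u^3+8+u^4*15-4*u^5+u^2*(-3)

Adding the polynomials and combining like terms:
(0 + 0 + 4 + 9*u^4 + u^2) + (4 + u^5*(-5) + u^4*6 + u*(-5) - 4*u^2 + 5*u^3)
= 5*u^3 - 5*u+u^2*(-3)+15*u^4 - 5*u^5+8
A) 5*u^3 - 5*u+u^2*(-3)+15*u^4 - 5*u^5+8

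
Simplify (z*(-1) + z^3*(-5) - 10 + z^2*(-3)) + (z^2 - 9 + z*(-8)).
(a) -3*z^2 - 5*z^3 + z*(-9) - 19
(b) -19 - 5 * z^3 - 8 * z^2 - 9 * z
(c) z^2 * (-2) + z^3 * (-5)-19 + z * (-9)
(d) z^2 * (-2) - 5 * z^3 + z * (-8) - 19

Adding the polynomials and combining like terms:
(z*(-1) + z^3*(-5) - 10 + z^2*(-3)) + (z^2 - 9 + z*(-8))
= z^2 * (-2) + z^3 * (-5)-19 + z * (-9)
c) z^2 * (-2) + z^3 * (-5)-19 + z * (-9)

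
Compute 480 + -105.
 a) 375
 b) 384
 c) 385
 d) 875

480 + -105 = 375
a) 375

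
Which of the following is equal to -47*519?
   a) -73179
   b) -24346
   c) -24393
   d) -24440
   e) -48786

-47 * 519 = -24393
c) -24393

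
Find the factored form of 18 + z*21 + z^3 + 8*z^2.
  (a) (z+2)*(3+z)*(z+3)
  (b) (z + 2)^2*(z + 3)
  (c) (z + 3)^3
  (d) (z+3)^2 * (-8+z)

We need to factor 18 + z*21 + z^3 + 8*z^2.
The factored form is (z+2)*(3+z)*(z+3).
a) (z+2)*(3+z)*(z+3)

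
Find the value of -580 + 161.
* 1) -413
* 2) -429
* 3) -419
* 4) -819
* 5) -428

-580 + 161 = -419
3) -419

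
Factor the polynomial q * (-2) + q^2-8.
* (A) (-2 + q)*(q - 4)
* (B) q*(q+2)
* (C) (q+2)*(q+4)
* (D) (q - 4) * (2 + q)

We need to factor q * (-2) + q^2-8.
The factored form is (q - 4) * (2 + q).
D) (q - 4) * (2 + q)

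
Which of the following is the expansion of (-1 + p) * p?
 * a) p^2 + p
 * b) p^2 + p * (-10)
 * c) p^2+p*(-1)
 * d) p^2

Expanding (-1 + p) * p:
= p^2+p*(-1)
c) p^2+p*(-1)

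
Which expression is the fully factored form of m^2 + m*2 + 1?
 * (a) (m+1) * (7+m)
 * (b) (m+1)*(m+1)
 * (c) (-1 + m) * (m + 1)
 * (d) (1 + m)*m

We need to factor m^2 + m*2 + 1.
The factored form is (m+1)*(m+1).
b) (m+1)*(m+1)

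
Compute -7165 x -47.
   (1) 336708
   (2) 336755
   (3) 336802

-7165 * -47 = 336755
2) 336755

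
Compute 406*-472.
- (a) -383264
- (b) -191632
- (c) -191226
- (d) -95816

406 * -472 = -191632
b) -191632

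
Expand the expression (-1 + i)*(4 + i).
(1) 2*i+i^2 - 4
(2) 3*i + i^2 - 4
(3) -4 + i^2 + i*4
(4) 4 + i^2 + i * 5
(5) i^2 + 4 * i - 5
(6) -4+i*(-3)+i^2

Expanding (-1 + i)*(4 + i):
= 3*i + i^2 - 4
2) 3*i + i^2 - 4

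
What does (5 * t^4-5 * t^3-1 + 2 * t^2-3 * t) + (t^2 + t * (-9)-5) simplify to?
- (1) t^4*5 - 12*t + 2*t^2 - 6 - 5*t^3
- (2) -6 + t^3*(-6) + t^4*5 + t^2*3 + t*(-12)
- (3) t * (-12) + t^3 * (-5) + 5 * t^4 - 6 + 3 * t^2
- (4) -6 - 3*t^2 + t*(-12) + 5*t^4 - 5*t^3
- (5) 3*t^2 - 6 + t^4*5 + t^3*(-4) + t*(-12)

Adding the polynomials and combining like terms:
(5*t^4 - 5*t^3 - 1 + 2*t^2 - 3*t) + (t^2 + t*(-9) - 5)
= t * (-12) + t^3 * (-5) + 5 * t^4 - 6 + 3 * t^2
3) t * (-12) + t^3 * (-5) + 5 * t^4 - 6 + 3 * t^2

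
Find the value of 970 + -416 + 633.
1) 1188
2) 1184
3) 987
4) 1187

First: 970 + -416 = 554
Then: 554 + 633 = 1187
4) 1187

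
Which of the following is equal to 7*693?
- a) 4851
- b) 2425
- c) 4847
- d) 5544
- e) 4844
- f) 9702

7 * 693 = 4851
a) 4851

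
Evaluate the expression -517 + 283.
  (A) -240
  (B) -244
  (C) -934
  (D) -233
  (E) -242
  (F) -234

-517 + 283 = -234
F) -234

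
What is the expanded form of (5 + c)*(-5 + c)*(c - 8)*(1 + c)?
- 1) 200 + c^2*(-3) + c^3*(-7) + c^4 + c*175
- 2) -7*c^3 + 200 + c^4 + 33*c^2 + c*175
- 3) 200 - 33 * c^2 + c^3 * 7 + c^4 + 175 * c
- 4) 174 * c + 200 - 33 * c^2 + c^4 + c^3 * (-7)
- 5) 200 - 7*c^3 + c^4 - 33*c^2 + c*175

Expanding (5 + c)*(-5 + c)*(c - 8)*(1 + c):
= 200 - 7*c^3 + c^4 - 33*c^2 + c*175
5) 200 - 7*c^3 + c^4 - 33*c^2 + c*175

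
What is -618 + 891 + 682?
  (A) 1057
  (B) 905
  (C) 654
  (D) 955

First: -618 + 891 = 273
Then: 273 + 682 = 955
D) 955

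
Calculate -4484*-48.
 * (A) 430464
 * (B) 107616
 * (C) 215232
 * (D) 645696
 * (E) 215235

-4484 * -48 = 215232
C) 215232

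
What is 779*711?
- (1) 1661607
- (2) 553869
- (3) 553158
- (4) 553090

779 * 711 = 553869
2) 553869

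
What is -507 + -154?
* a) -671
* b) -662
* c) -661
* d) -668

-507 + -154 = -661
c) -661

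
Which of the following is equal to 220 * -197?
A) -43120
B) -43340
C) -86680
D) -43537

220 * -197 = -43340
B) -43340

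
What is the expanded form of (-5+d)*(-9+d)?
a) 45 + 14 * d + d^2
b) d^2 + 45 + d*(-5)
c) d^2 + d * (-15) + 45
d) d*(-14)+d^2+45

Expanding (-5+d)*(-9+d):
= d*(-14)+d^2+45
d) d*(-14)+d^2+45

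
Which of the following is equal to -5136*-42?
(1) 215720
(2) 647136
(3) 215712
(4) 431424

-5136 * -42 = 215712
3) 215712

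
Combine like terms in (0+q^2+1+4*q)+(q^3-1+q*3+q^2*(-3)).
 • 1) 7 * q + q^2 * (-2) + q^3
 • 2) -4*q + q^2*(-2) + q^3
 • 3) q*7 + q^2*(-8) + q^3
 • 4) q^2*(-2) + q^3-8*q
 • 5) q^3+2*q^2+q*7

Adding the polynomials and combining like terms:
(0 + q^2 + 1 + 4*q) + (q^3 - 1 + q*3 + q^2*(-3))
= 7 * q + q^2 * (-2) + q^3
1) 7 * q + q^2 * (-2) + q^3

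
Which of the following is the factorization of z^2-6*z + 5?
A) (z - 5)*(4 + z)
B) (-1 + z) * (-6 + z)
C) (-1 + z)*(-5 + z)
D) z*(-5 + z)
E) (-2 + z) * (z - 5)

We need to factor z^2-6*z + 5.
The factored form is (-1 + z)*(-5 + z).
C) (-1 + z)*(-5 + z)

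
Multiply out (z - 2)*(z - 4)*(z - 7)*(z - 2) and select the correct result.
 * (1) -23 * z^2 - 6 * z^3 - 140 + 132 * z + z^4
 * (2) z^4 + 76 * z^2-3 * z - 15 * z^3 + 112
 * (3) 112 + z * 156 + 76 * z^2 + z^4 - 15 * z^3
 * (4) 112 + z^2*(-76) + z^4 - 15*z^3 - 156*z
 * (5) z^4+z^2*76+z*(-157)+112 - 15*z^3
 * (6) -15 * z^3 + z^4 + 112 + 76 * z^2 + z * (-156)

Expanding (z - 2)*(z - 4)*(z - 7)*(z - 2):
= -15 * z^3 + z^4 + 112 + 76 * z^2 + z * (-156)
6) -15 * z^3 + z^4 + 112 + 76 * z^2 + z * (-156)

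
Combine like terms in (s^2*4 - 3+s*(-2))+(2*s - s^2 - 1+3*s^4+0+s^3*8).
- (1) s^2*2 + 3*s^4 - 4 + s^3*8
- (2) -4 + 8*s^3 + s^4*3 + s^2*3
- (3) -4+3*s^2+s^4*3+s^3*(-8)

Adding the polynomials and combining like terms:
(s^2*4 - 3 + s*(-2)) + (2*s - s^2 - 1 + 3*s^4 + 0 + s^3*8)
= -4 + 8*s^3 + s^4*3 + s^2*3
2) -4 + 8*s^3 + s^4*3 + s^2*3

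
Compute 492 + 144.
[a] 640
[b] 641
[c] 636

492 + 144 = 636
c) 636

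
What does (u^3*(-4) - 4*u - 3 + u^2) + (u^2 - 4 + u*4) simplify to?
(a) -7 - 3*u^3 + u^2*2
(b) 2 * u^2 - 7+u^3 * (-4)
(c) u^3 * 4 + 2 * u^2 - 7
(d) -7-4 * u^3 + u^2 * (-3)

Adding the polynomials and combining like terms:
(u^3*(-4) - 4*u - 3 + u^2) + (u^2 - 4 + u*4)
= 2 * u^2 - 7+u^3 * (-4)
b) 2 * u^2 - 7+u^3 * (-4)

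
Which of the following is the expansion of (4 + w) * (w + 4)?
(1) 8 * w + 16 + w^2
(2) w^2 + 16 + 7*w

Expanding (4 + w) * (w + 4):
= 8 * w + 16 + w^2
1) 8 * w + 16 + w^2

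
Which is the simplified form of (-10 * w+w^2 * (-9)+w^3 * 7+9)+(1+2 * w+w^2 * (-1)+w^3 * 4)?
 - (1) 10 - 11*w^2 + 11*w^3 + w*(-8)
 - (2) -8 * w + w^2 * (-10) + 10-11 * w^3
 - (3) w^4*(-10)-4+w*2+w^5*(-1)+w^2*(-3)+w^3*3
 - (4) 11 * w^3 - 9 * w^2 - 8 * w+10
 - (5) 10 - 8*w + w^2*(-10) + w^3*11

Adding the polynomials and combining like terms:
(-10*w + w^2*(-9) + w^3*7 + 9) + (1 + 2*w + w^2*(-1) + w^3*4)
= 10 - 8*w + w^2*(-10) + w^3*11
5) 10 - 8*w + w^2*(-10) + w^3*11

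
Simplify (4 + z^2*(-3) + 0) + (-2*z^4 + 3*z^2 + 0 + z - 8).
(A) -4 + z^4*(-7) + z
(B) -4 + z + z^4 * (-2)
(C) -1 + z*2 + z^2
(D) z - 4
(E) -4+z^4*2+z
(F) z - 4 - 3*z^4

Adding the polynomials and combining like terms:
(4 + z^2*(-3) + 0) + (-2*z^4 + 3*z^2 + 0 + z - 8)
= -4 + z + z^4 * (-2)
B) -4 + z + z^4 * (-2)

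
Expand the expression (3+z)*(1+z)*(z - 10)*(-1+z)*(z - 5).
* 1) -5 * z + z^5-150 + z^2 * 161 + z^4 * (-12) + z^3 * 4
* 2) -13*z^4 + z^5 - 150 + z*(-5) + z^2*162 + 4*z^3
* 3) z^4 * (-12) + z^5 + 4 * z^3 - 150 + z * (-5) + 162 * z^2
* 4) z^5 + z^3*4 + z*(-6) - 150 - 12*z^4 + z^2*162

Expanding (3+z)*(1+z)*(z - 10)*(-1+z)*(z - 5):
= z^4 * (-12) + z^5 + 4 * z^3 - 150 + z * (-5) + 162 * z^2
3) z^4 * (-12) + z^5 + 4 * z^3 - 150 + z * (-5) + 162 * z^2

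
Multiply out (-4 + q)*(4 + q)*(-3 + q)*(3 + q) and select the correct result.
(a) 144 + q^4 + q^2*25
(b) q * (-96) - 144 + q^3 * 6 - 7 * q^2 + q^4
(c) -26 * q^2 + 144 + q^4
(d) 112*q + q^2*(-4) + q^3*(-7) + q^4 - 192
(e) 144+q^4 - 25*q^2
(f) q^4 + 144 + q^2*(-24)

Expanding (-4 + q)*(4 + q)*(-3 + q)*(3 + q):
= 144+q^4 - 25*q^2
e) 144+q^4 - 25*q^2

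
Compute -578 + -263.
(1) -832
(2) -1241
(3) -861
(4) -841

-578 + -263 = -841
4) -841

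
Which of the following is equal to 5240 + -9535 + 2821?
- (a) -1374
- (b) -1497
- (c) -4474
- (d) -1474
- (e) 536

First: 5240 + -9535 = -4295
Then: -4295 + 2821 = -1474
d) -1474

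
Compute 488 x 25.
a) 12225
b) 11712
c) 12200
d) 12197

488 * 25 = 12200
c) 12200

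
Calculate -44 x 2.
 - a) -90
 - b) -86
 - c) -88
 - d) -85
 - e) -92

-44 * 2 = -88
c) -88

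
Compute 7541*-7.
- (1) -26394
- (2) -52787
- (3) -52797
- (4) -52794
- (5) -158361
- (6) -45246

7541 * -7 = -52787
2) -52787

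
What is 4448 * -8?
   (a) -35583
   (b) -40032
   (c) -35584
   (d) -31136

4448 * -8 = -35584
c) -35584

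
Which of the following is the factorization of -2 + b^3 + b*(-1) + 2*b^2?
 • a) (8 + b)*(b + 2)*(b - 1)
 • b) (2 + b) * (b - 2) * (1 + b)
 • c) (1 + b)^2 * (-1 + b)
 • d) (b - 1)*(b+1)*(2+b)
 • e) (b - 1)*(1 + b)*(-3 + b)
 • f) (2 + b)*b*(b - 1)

We need to factor -2 + b^3 + b*(-1) + 2*b^2.
The factored form is (b - 1)*(b+1)*(2+b).
d) (b - 1)*(b+1)*(2+b)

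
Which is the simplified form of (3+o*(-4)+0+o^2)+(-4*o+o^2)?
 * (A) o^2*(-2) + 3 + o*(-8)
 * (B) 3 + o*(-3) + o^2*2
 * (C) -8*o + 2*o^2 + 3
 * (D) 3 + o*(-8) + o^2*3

Adding the polynomials and combining like terms:
(3 + o*(-4) + 0 + o^2) + (-4*o + o^2)
= -8*o + 2*o^2 + 3
C) -8*o + 2*o^2 + 3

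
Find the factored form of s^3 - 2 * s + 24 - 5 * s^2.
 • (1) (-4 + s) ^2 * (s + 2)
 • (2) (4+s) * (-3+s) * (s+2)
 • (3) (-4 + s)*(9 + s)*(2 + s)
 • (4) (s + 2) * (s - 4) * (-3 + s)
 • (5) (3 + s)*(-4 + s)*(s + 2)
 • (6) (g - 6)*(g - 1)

We need to factor s^3 - 2 * s + 24 - 5 * s^2.
The factored form is (s + 2) * (s - 4) * (-3 + s).
4) (s + 2) * (s - 4) * (-3 + s)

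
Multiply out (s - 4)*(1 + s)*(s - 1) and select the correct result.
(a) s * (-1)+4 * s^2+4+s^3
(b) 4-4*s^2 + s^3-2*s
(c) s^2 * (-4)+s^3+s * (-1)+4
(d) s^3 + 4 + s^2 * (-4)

Expanding (s - 4)*(1 + s)*(s - 1):
= s^2 * (-4)+s^3+s * (-1)+4
c) s^2 * (-4)+s^3+s * (-1)+4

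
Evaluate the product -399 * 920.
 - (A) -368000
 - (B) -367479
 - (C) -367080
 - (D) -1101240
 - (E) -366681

-399 * 920 = -367080
C) -367080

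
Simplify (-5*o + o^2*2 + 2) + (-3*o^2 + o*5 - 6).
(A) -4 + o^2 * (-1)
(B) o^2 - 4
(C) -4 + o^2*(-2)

Adding the polynomials and combining like terms:
(-5*o + o^2*2 + 2) + (-3*o^2 + o*5 - 6)
= -4 + o^2 * (-1)
A) -4 + o^2 * (-1)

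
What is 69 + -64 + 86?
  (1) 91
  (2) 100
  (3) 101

First: 69 + -64 = 5
Then: 5 + 86 = 91
1) 91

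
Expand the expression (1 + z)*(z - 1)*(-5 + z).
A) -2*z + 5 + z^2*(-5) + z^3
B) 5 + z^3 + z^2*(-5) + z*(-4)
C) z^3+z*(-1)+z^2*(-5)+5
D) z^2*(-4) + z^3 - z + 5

Expanding (1 + z)*(z - 1)*(-5 + z):
= z^3+z*(-1)+z^2*(-5)+5
C) z^3+z*(-1)+z^2*(-5)+5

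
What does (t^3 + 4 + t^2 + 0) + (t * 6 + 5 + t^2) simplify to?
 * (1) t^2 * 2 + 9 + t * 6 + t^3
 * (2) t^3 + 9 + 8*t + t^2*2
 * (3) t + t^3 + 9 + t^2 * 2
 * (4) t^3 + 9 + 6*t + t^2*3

Adding the polynomials and combining like terms:
(t^3 + 4 + t^2 + 0) + (t*6 + 5 + t^2)
= t^2 * 2 + 9 + t * 6 + t^3
1) t^2 * 2 + 9 + t * 6 + t^3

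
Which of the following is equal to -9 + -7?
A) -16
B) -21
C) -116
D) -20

-9 + -7 = -16
A) -16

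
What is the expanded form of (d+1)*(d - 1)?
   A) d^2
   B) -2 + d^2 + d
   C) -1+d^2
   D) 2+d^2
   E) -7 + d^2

Expanding (d+1)*(d - 1):
= -1+d^2
C) -1+d^2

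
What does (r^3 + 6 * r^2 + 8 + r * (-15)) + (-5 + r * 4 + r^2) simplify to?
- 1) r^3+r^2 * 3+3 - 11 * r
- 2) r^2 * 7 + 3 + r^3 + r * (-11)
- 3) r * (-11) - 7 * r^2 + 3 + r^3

Adding the polynomials and combining like terms:
(r^3 + 6*r^2 + 8 + r*(-15)) + (-5 + r*4 + r^2)
= r^2 * 7 + 3 + r^3 + r * (-11)
2) r^2 * 7 + 3 + r^3 + r * (-11)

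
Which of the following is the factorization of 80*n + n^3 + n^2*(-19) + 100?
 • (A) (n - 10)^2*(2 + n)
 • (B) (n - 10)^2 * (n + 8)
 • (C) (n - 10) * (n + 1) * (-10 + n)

We need to factor 80*n + n^3 + n^2*(-19) + 100.
The factored form is (n - 10) * (n + 1) * (-10 + n).
C) (n - 10) * (n + 1) * (-10 + n)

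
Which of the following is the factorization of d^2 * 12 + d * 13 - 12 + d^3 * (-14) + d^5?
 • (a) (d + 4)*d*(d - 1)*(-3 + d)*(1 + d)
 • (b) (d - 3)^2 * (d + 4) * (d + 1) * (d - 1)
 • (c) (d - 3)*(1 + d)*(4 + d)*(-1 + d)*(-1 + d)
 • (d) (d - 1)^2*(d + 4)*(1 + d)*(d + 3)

We need to factor d^2 * 12 + d * 13 - 12 + d^3 * (-14) + d^5.
The factored form is (d - 3)*(1 + d)*(4 + d)*(-1 + d)*(-1 + d).
c) (d - 3)*(1 + d)*(4 + d)*(-1 + d)*(-1 + d)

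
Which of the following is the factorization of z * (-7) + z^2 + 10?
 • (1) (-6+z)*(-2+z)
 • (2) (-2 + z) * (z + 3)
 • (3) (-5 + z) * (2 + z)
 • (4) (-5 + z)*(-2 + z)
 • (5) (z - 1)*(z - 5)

We need to factor z * (-7) + z^2 + 10.
The factored form is (-5 + z)*(-2 + z).
4) (-5 + z)*(-2 + z)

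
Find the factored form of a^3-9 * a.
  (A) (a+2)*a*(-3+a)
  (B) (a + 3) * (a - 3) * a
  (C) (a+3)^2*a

We need to factor a^3-9 * a.
The factored form is (a + 3) * (a - 3) * a.
B) (a + 3) * (a - 3) * a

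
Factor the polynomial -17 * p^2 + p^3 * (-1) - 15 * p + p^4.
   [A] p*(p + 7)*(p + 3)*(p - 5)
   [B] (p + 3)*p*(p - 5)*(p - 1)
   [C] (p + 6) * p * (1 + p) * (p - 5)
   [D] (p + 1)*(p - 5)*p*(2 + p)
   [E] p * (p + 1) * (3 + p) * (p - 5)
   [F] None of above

We need to factor -17 * p^2 + p^3 * (-1) - 15 * p + p^4.
The factored form is p * (p + 1) * (3 + p) * (p - 5).
E) p * (p + 1) * (3 + p) * (p - 5)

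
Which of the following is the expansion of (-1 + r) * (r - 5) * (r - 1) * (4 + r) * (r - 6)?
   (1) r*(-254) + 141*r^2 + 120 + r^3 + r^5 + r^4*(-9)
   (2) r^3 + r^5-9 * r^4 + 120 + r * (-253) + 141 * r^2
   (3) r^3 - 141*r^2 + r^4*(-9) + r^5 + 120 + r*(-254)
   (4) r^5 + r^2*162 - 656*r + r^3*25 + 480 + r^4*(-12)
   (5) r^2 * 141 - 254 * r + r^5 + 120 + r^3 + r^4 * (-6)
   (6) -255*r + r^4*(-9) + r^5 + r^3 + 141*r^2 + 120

Expanding (-1 + r) * (r - 5) * (r - 1) * (4 + r) * (r - 6):
= r*(-254) + 141*r^2 + 120 + r^3 + r^5 + r^4*(-9)
1) r*(-254) + 141*r^2 + 120 + r^3 + r^5 + r^4*(-9)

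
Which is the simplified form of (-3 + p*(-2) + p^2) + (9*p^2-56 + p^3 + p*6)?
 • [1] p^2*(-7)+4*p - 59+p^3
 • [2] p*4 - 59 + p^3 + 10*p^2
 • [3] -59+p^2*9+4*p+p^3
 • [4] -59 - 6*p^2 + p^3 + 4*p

Adding the polynomials and combining like terms:
(-3 + p*(-2) + p^2) + (9*p^2 - 56 + p^3 + p*6)
= p*4 - 59 + p^3 + 10*p^2
2) p*4 - 59 + p^3 + 10*p^2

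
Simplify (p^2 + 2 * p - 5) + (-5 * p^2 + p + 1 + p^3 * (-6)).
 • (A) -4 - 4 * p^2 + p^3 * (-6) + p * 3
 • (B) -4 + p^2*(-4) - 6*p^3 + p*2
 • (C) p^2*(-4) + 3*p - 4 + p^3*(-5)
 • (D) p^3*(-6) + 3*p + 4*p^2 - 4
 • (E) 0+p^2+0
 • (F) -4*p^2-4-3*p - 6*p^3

Adding the polynomials and combining like terms:
(p^2 + 2*p - 5) + (-5*p^2 + p + 1 + p^3*(-6))
= -4 - 4 * p^2 + p^3 * (-6) + p * 3
A) -4 - 4 * p^2 + p^3 * (-6) + p * 3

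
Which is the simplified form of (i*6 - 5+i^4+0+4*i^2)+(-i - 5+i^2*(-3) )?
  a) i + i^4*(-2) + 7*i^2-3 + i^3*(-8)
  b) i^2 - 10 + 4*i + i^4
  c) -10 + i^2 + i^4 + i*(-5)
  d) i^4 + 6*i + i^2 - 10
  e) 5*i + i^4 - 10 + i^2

Adding the polynomials and combining like terms:
(i*6 - 5 + i^4 + 0 + 4*i^2) + (-i - 5 + i^2*(-3))
= 5*i + i^4 - 10 + i^2
e) 5*i + i^4 - 10 + i^2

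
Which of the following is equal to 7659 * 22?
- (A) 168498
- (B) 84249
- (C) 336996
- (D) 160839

7659 * 22 = 168498
A) 168498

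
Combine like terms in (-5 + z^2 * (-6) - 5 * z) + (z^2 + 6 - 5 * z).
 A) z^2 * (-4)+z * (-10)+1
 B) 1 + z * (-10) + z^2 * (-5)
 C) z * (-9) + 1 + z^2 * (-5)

Adding the polynomials and combining like terms:
(-5 + z^2*(-6) - 5*z) + (z^2 + 6 - 5*z)
= 1 + z * (-10) + z^2 * (-5)
B) 1 + z * (-10) + z^2 * (-5)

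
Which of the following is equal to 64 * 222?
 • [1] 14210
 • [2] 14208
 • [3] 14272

64 * 222 = 14208
2) 14208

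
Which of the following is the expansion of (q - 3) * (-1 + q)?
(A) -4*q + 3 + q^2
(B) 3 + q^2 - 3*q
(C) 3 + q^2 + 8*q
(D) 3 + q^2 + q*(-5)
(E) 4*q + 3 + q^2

Expanding (q - 3) * (-1 + q):
= -4*q + 3 + q^2
A) -4*q + 3 + q^2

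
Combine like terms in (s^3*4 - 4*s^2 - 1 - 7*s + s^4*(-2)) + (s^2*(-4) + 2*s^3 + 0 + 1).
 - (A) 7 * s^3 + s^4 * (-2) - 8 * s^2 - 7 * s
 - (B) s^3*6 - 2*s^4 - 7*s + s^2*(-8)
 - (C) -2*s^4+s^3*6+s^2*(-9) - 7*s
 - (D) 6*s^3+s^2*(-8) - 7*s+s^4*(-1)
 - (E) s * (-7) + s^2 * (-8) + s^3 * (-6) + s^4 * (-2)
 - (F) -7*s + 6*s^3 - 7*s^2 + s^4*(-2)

Adding the polynomials and combining like terms:
(s^3*4 - 4*s^2 - 1 - 7*s + s^4*(-2)) + (s^2*(-4) + 2*s^3 + 0 + 1)
= s^3*6 - 2*s^4 - 7*s + s^2*(-8)
B) s^3*6 - 2*s^4 - 7*s + s^2*(-8)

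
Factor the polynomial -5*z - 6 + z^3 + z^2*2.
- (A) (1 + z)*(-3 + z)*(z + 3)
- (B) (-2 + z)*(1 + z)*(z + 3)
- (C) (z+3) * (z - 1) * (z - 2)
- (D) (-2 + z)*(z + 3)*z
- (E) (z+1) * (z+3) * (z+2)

We need to factor -5*z - 6 + z^3 + z^2*2.
The factored form is (-2 + z)*(1 + z)*(z + 3).
B) (-2 + z)*(1 + z)*(z + 3)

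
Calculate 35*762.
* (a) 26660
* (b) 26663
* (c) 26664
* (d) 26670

35 * 762 = 26670
d) 26670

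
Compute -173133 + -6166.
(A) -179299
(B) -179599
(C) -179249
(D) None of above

-173133 + -6166 = -179299
A) -179299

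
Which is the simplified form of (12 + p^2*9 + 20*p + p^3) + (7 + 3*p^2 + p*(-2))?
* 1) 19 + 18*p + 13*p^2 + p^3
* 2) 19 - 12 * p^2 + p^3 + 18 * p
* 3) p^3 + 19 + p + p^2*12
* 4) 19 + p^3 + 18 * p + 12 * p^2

Adding the polynomials and combining like terms:
(12 + p^2*9 + 20*p + p^3) + (7 + 3*p^2 + p*(-2))
= 19 + p^3 + 18 * p + 12 * p^2
4) 19 + p^3 + 18 * p + 12 * p^2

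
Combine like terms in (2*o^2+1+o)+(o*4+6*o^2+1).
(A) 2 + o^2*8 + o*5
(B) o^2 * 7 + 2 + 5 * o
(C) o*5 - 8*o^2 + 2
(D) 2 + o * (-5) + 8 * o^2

Adding the polynomials and combining like terms:
(2*o^2 + 1 + o) + (o*4 + 6*o^2 + 1)
= 2 + o^2*8 + o*5
A) 2 + o^2*8 + o*5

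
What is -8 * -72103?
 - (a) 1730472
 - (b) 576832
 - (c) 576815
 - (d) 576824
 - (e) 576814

-8 * -72103 = 576824
d) 576824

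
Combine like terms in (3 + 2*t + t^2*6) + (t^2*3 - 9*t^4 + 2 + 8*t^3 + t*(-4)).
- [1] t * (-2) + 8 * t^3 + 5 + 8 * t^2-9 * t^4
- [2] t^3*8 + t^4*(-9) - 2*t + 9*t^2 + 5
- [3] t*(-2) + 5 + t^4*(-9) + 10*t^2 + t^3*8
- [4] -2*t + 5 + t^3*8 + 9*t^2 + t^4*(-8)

Adding the polynomials and combining like terms:
(3 + 2*t + t^2*6) + (t^2*3 - 9*t^4 + 2 + 8*t^3 + t*(-4))
= t^3*8 + t^4*(-9) - 2*t + 9*t^2 + 5
2) t^3*8 + t^4*(-9) - 2*t + 9*t^2 + 5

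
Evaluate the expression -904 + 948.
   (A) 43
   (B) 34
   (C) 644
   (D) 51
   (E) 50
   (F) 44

-904 + 948 = 44
F) 44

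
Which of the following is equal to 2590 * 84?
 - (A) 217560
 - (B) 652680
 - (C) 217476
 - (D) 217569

2590 * 84 = 217560
A) 217560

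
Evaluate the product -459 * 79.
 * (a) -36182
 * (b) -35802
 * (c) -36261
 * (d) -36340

-459 * 79 = -36261
c) -36261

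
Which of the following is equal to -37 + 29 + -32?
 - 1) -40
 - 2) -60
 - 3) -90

First: -37 + 29 = -8
Then: -8 + -32 = -40
1) -40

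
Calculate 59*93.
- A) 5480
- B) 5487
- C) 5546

59 * 93 = 5487
B) 5487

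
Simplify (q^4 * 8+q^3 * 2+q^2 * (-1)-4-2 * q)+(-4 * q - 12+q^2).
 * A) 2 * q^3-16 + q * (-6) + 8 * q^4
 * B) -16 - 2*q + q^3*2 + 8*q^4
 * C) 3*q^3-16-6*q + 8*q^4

Adding the polynomials and combining like terms:
(q^4*8 + q^3*2 + q^2*(-1) - 4 - 2*q) + (-4*q - 12 + q^2)
= 2 * q^3-16 + q * (-6) + 8 * q^4
A) 2 * q^3-16 + q * (-6) + 8 * q^4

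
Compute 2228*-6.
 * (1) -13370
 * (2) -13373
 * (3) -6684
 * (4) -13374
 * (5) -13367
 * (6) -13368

2228 * -6 = -13368
6) -13368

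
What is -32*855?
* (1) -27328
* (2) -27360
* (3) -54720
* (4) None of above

-32 * 855 = -27360
2) -27360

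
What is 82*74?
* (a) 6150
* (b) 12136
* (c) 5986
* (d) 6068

82 * 74 = 6068
d) 6068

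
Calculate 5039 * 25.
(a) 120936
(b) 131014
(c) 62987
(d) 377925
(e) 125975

5039 * 25 = 125975
e) 125975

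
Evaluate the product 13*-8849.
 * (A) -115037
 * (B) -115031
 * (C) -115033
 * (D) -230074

13 * -8849 = -115037
A) -115037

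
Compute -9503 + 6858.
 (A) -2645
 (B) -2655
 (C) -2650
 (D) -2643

-9503 + 6858 = -2645
A) -2645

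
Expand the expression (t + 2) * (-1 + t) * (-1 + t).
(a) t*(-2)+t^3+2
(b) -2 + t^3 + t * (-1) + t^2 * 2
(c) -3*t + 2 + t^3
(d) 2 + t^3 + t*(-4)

Expanding (t + 2) * (-1 + t) * (-1 + t):
= -3*t + 2 + t^3
c) -3*t + 2 + t^3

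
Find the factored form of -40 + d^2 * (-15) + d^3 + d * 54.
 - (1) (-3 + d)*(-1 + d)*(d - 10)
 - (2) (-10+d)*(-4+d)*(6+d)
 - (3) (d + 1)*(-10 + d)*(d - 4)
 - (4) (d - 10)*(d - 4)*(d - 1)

We need to factor -40 + d^2 * (-15) + d^3 + d * 54.
The factored form is (d - 10)*(d - 4)*(d - 1).
4) (d - 10)*(d - 4)*(d - 1)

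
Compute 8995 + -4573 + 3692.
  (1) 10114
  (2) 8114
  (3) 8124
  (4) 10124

First: 8995 + -4573 = 4422
Then: 4422 + 3692 = 8114
2) 8114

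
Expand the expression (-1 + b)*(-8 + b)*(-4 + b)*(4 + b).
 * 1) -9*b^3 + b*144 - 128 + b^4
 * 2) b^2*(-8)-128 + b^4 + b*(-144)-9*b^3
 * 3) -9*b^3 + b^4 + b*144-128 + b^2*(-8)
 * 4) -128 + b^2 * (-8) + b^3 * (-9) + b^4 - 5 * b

Expanding (-1 + b)*(-8 + b)*(-4 + b)*(4 + b):
= -9*b^3 + b^4 + b*144-128 + b^2*(-8)
3) -9*b^3 + b^4 + b*144-128 + b^2*(-8)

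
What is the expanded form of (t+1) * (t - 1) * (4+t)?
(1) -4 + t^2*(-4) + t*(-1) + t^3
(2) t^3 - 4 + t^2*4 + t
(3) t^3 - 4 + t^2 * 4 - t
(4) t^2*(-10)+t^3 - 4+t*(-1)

Expanding (t+1) * (t - 1) * (4+t):
= t^3 - 4 + t^2 * 4 - t
3) t^3 - 4 + t^2 * 4 - t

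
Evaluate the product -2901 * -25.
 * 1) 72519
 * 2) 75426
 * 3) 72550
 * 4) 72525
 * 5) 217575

-2901 * -25 = 72525
4) 72525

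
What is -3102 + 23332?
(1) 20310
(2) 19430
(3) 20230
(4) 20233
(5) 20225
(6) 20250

-3102 + 23332 = 20230
3) 20230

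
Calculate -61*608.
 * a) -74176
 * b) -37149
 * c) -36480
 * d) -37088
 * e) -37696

-61 * 608 = -37088
d) -37088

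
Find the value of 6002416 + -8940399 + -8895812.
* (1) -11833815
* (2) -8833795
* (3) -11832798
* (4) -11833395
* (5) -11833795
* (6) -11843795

First: 6002416 + -8940399 = -2937983
Then: -2937983 + -8895812 = -11833795
5) -11833795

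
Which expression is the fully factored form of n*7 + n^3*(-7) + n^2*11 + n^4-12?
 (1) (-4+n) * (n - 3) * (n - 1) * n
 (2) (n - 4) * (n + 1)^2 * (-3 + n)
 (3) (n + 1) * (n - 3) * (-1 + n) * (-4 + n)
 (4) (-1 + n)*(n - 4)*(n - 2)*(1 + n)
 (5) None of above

We need to factor n*7 + n^3*(-7) + n^2*11 + n^4-12.
The factored form is (n + 1) * (n - 3) * (-1 + n) * (-4 + n).
3) (n + 1) * (n - 3) * (-1 + n) * (-4 + n)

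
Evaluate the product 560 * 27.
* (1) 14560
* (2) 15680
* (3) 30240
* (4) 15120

560 * 27 = 15120
4) 15120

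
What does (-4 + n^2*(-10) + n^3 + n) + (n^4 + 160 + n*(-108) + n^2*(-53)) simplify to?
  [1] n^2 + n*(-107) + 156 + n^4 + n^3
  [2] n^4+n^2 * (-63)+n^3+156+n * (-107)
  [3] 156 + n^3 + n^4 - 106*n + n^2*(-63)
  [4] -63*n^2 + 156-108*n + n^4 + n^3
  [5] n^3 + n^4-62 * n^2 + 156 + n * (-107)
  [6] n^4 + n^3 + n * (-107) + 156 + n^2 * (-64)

Adding the polynomials and combining like terms:
(-4 + n^2*(-10) + n^3 + n) + (n^4 + 160 + n*(-108) + n^2*(-53))
= n^4+n^2 * (-63)+n^3+156+n * (-107)
2) n^4+n^2 * (-63)+n^3+156+n * (-107)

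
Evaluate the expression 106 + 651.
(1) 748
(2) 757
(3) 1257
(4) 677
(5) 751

106 + 651 = 757
2) 757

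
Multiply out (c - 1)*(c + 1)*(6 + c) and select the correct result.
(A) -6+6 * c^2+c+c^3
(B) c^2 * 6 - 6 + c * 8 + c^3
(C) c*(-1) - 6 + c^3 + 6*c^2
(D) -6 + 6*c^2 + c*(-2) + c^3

Expanding (c - 1)*(c + 1)*(6 + c):
= c*(-1) - 6 + c^3 + 6*c^2
C) c*(-1) - 6 + c^3 + 6*c^2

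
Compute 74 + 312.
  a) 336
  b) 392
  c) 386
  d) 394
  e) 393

74 + 312 = 386
c) 386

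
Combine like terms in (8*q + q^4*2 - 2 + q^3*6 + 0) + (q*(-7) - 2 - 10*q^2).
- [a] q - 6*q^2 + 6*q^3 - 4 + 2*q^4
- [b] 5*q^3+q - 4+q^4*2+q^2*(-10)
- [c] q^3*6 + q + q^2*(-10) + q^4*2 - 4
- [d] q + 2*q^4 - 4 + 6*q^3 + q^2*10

Adding the polynomials and combining like terms:
(8*q + q^4*2 - 2 + q^3*6 + 0) + (q*(-7) - 2 - 10*q^2)
= q^3*6 + q + q^2*(-10) + q^4*2 - 4
c) q^3*6 + q + q^2*(-10) + q^4*2 - 4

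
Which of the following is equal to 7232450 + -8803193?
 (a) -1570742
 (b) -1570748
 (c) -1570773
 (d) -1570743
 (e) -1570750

7232450 + -8803193 = -1570743
d) -1570743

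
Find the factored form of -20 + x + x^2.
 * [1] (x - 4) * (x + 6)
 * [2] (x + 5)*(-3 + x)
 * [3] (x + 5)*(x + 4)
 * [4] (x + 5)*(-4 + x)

We need to factor -20 + x + x^2.
The factored form is (x + 5)*(-4 + x).
4) (x + 5)*(-4 + x)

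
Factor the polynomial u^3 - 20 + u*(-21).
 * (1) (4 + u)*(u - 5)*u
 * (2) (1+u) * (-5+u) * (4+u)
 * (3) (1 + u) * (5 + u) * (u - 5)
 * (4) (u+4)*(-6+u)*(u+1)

We need to factor u^3 - 20 + u*(-21).
The factored form is (1+u) * (-5+u) * (4+u).
2) (1+u) * (-5+u) * (4+u)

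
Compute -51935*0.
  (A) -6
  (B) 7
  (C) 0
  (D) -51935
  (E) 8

-51935 * 0 = 0
C) 0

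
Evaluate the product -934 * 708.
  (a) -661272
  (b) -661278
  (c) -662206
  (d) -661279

-934 * 708 = -661272
a) -661272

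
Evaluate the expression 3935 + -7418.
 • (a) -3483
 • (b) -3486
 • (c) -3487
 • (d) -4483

3935 + -7418 = -3483
a) -3483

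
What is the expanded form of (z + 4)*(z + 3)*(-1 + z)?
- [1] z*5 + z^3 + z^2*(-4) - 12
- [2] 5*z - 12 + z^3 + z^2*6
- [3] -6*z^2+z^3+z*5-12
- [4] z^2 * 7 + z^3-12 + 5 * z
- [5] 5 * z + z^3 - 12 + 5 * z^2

Expanding (z + 4)*(z + 3)*(-1 + z):
= 5*z - 12 + z^3 + z^2*6
2) 5*z - 12 + z^3 + z^2*6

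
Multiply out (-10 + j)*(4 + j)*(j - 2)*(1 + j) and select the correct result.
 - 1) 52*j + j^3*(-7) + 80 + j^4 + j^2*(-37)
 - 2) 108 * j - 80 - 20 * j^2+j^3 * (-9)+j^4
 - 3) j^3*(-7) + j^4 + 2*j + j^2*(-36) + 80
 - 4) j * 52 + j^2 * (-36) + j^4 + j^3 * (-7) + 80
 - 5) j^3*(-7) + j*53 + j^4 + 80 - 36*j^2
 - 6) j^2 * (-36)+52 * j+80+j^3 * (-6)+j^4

Expanding (-10 + j)*(4 + j)*(j - 2)*(1 + j):
= j * 52 + j^2 * (-36) + j^4 + j^3 * (-7) + 80
4) j * 52 + j^2 * (-36) + j^4 + j^3 * (-7) + 80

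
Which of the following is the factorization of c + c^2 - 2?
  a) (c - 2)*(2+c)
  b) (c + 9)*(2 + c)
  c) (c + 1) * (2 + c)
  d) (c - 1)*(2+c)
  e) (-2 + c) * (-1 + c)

We need to factor c + c^2 - 2.
The factored form is (c - 1)*(2+c).
d) (c - 1)*(2+c)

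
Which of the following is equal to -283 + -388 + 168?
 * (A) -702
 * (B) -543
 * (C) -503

First: -283 + -388 = -671
Then: -671 + 168 = -503
C) -503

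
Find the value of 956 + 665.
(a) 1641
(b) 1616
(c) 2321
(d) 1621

956 + 665 = 1621
d) 1621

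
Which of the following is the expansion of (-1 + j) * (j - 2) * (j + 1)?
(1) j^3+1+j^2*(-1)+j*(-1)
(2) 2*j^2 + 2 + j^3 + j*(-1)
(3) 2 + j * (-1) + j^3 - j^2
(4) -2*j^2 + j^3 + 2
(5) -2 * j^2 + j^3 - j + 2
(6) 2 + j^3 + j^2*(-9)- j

Expanding (-1 + j) * (j - 2) * (j + 1):
= -2 * j^2 + j^3 - j + 2
5) -2 * j^2 + j^3 - j + 2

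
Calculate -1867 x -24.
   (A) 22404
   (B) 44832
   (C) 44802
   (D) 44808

-1867 * -24 = 44808
D) 44808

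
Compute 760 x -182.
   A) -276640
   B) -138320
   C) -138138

760 * -182 = -138320
B) -138320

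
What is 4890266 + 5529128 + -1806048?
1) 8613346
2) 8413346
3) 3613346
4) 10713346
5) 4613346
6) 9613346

First: 4890266 + 5529128 = 10419394
Then: 10419394 + -1806048 = 8613346
1) 8613346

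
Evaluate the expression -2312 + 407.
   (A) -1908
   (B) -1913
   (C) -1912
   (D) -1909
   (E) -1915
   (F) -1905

-2312 + 407 = -1905
F) -1905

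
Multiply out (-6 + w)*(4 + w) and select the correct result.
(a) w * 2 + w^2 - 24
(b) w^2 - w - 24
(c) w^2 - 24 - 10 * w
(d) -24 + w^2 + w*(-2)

Expanding (-6 + w)*(4 + w):
= -24 + w^2 + w*(-2)
d) -24 + w^2 + w*(-2)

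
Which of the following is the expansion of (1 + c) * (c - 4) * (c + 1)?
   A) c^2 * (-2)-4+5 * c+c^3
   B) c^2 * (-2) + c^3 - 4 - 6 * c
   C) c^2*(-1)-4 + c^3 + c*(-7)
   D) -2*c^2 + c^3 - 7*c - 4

Expanding (1 + c) * (c - 4) * (c + 1):
= -2*c^2 + c^3 - 7*c - 4
D) -2*c^2 + c^3 - 7*c - 4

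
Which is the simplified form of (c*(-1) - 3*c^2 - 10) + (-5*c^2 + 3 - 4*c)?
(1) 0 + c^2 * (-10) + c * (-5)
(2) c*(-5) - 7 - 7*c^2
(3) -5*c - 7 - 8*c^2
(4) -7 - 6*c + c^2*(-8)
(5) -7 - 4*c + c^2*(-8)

Adding the polynomials and combining like terms:
(c*(-1) - 3*c^2 - 10) + (-5*c^2 + 3 - 4*c)
= -5*c - 7 - 8*c^2
3) -5*c - 7 - 8*c^2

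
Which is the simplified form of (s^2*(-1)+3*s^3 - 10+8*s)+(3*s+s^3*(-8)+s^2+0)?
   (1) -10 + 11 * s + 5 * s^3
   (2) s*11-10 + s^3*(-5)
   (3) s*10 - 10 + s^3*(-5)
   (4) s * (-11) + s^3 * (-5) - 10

Adding the polynomials and combining like terms:
(s^2*(-1) + 3*s^3 - 10 + 8*s) + (3*s + s^3*(-8) + s^2 + 0)
= s*11-10 + s^3*(-5)
2) s*11-10 + s^3*(-5)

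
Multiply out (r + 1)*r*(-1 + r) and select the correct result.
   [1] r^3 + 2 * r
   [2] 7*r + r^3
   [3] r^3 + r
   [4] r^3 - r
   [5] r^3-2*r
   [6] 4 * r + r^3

Expanding (r + 1)*r*(-1 + r):
= r^3 - r
4) r^3 - r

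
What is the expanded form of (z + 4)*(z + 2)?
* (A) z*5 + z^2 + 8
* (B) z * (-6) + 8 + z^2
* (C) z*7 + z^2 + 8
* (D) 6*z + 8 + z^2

Expanding (z + 4)*(z + 2):
= 6*z + 8 + z^2
D) 6*z + 8 + z^2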